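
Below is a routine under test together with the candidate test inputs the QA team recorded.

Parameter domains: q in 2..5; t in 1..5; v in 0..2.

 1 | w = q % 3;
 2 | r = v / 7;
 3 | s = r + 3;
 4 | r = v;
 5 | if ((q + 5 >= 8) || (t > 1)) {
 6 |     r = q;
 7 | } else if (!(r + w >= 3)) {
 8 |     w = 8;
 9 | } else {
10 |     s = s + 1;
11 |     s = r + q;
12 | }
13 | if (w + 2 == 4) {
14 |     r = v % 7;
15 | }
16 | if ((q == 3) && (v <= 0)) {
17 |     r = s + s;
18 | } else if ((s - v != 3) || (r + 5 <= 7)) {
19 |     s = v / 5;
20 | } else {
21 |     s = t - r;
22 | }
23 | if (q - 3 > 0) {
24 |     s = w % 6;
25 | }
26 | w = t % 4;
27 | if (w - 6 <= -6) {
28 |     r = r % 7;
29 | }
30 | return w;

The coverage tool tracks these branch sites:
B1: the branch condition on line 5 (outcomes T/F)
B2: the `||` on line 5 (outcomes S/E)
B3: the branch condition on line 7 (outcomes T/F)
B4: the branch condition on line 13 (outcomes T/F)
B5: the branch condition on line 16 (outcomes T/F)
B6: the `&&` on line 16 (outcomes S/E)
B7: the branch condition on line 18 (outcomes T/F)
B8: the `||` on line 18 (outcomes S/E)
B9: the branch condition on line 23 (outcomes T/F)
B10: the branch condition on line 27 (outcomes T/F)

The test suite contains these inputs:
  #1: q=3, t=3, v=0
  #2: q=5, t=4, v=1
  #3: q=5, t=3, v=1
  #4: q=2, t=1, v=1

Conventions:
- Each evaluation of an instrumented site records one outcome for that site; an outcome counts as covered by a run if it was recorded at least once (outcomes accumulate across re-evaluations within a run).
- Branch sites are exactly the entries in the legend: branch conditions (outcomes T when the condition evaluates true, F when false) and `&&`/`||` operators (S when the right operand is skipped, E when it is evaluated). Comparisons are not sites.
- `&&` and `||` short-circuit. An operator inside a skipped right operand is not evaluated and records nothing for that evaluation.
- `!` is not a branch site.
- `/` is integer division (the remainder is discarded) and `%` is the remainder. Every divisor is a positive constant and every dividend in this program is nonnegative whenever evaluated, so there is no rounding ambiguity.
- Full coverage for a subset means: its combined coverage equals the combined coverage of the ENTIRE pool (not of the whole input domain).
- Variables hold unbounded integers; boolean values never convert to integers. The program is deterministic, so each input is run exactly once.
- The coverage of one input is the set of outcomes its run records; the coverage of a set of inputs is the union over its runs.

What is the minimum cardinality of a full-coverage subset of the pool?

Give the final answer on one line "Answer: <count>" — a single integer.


run #1 (q=3, t=3, v=0) runs B2->S, B1->T, B4->F, B6->E, B5->T, B9->F, B10->F; records B1=T, B2=S, B4=F, B5=T, B6=E, B9=F, B10=F
run #2 (q=5, t=4, v=1) runs B2->S, B1->T, B4->T, B6->S, B5->F, B8->S, B7->T, B9->T, B10->T; records B1=T, B2=S, B4=T, B5=F, B6=S, B7=T, B8=S, B9=T, B10=T
run #3 (q=5, t=3, v=1) runs B2->S, B1->T, B4->T, B6->S, B5->F, B8->S, B7->T, B9->T, B10->F; records B1=T, B2=S, B4=T, B5=F, B6=S, B7=T, B8=S, B9=T, B10=F
run #4 (q=2, t=1, v=1) runs B2->E, B1->F, B3->F, B4->T, B6->S, B5->F, B8->S, B7->T, B9->F, B10->F; records B1=F, B2=E, B3=F, B4=T, B5=F, B6=S, B7=T, B8=S, B9=F, B10=F
pool-wide coverage (17 outcomes): B1=T, B1=F, B2=S, B2=E, B3=F, B4=T, B4=F, B5=T, B5=F, B6=S, B6=E, B7=T, B8=S, B9=T, B9=F, B10=T, B10=F
every size-1 subset falls short of the 17 outcomes (best: 10/17)
every size-2 subset falls short of the 17 outcomes (best: 15/17)
at size 3, {1, 2, 4} reaches all 17 outcomes; every lexicographically earlier size-3 subset fails
Answer: 3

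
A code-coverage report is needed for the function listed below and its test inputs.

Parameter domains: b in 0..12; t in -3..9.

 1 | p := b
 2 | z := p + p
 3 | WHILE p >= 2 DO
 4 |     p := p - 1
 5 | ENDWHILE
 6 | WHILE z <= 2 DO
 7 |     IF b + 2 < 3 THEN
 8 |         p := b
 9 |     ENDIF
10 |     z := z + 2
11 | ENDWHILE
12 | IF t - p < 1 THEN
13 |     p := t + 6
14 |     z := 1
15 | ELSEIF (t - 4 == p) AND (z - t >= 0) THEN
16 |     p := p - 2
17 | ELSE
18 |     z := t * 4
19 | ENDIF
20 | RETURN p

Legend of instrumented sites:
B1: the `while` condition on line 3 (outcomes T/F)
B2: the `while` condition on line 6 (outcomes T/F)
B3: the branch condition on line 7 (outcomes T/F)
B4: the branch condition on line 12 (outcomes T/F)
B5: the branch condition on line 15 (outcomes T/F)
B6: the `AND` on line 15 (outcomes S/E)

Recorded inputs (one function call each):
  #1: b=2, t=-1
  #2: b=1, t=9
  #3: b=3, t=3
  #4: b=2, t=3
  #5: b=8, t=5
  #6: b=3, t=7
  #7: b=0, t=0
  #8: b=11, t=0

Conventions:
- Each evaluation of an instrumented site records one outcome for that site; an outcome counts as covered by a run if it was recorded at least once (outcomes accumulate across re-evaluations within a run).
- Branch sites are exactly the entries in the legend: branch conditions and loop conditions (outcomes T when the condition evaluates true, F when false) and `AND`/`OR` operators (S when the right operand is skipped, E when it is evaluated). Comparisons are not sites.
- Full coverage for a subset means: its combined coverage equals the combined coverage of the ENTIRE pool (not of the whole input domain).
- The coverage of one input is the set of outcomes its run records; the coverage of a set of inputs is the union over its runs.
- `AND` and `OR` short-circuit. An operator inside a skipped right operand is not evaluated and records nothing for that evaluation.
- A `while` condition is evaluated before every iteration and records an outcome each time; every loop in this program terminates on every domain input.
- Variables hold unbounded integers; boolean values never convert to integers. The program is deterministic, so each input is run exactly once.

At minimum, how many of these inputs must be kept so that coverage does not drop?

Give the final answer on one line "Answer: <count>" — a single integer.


input #1 (b=2, t=-1): events B1->T, B1->F, B2->F, B4->T; covers B1=T, B1=F, B2=F, B4=T
input #2 (b=1, t=9): events B1->F, B2->T, B3->F, B2->F, B4->F, B6->S, B5->F; covers B1=F, B2=T, B2=F, B3=F, B4=F, B5=F, B6=S
input #3 (b=3, t=3): events B1->T, B1->T, B1->F, B2->F, B4->F, B6->S, B5->F; covers B1=T, B1=F, B2=F, B4=F, B5=F, B6=S
input #4 (b=2, t=3): events B1->T, B1->F, B2->F, B4->F, B6->S, B5->F; covers B1=T, B1=F, B2=F, B4=F, B5=F, B6=S
input #5 (b=8, t=5): events B1->T, B1->T, B1->T, B1->T, B1->T, B1->T, B1->T, B1->F, B2->F, B4->F, B6->E, B5->T; covers B1=T, B1=F, B2=F, B4=F, B5=T, B6=E
input #6 (b=3, t=7): events B1->T, B1->T, B1->F, B2->F, B4->F, B6->S, B5->F; covers B1=T, B1=F, B2=F, B4=F, B5=F, B6=S
input #7 (b=0, t=0): events B1->F, B2->T, B3->T, B2->T, B3->T, B2->F, B4->T; covers B1=F, B2=T, B2=F, B3=T, B4=T
input #8 (b=11, t=0): events B1->T, B1->T, B1->T, B1->T, B1->T, B1->T, B1->T, B1->T, B1->T, B1->T, B1->F, B2->F, B4->T; covers B1=T, B1=F, B2=F, B4=T
the full pool covers 12 outcomes: B1=T, B1=F, B2=T, B2=F, B3=T, B3=F, B4=T, B4=F, B5=T, B5=F, B6=S, B6=E
every size-1 subset falls short of the 12 outcomes (best: 7/12)
every size-2 subset falls short of the 12 outcomes (best: 10/12)
size 3: inputs {2, 5, 7} cover all 12 outcomes, and no lexicographically smaller subset of this size does
Answer: 3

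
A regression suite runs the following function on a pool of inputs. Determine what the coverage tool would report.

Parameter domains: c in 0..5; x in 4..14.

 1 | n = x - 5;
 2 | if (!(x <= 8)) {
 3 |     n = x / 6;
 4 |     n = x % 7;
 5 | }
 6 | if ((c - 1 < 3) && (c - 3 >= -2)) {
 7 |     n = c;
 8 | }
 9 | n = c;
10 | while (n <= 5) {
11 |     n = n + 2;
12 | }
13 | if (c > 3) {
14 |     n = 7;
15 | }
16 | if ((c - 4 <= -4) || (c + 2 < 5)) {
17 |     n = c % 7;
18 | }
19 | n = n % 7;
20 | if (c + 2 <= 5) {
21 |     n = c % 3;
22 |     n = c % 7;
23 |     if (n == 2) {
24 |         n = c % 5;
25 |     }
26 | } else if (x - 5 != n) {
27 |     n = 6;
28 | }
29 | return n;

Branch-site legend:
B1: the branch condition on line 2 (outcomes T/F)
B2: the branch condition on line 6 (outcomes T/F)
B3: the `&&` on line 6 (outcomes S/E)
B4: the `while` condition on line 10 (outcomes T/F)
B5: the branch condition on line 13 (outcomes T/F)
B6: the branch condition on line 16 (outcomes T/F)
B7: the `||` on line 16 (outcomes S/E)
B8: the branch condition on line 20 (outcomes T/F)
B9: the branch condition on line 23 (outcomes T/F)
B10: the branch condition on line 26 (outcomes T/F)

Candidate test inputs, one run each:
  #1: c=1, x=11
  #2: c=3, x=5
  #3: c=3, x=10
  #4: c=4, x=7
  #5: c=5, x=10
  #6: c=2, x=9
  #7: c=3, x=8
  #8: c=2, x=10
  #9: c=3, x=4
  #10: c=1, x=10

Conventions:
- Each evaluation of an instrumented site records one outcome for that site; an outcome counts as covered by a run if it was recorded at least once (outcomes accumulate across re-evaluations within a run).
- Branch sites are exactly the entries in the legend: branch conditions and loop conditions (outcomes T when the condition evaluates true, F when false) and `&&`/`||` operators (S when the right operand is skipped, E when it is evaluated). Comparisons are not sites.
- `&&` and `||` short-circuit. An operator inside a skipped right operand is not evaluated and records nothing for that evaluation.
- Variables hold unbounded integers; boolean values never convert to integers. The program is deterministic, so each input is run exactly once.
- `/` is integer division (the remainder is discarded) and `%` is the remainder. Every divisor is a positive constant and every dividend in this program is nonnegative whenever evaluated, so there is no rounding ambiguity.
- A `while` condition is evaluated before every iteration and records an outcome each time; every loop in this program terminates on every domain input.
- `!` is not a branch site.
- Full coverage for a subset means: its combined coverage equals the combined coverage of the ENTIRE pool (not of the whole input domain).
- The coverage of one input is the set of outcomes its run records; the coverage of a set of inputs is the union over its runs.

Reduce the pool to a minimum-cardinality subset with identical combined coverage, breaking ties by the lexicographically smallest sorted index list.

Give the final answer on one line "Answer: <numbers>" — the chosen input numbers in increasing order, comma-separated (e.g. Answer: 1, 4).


input #1, c=1, x=11: events B1->T, B3->E, B2->T, B4->T, B4->T, B4->T, B4->F, B5->F, B7->E, B6->T, B8->T, B9->F; outcomes B1=T, B2=T, B3=E, B4=T, B4=F, B5=F, B6=T, B7=E, B8=T, B9=F
input #2, c=3, x=5: events B1->F, B3->E, B2->T, B4->T, B4->T, B4->F, B5->F, B7->E, B6->F, B8->T, B9->F; outcomes B1=F, B2=T, B3=E, B4=T, B4=F, B5=F, B6=F, B7=E, B8=T, B9=F
input #3, c=3, x=10: events B1->T, B3->E, B2->T, B4->T, B4->T, B4->F, B5->F, B7->E, B6->F, B8->T, B9->F; outcomes B1=T, B2=T, B3=E, B4=T, B4=F, B5=F, B6=F, B7=E, B8=T, B9=F
input #4, c=4, x=7: events B1->F, B3->S, B2->F, B4->T, B4->F, B5->T, B7->E, B6->F, B8->F, B10->T; outcomes B1=F, B2=F, B3=S, B4=T, B4=F, B5=T, B6=F, B7=E, B8=F, B10=T
input #5, c=5, x=10: events B1->T, B3->S, B2->F, B4->T, B4->F, B5->T, B7->E, B6->F, B8->F, B10->T; outcomes B1=T, B2=F, B3=S, B4=T, B4=F, B5=T, B6=F, B7=E, B8=F, B10=T
input #6, c=2, x=9: events B1->T, B3->E, B2->T, B4->T, B4->T, B4->F, B5->F, B7->E, B6->T, B8->T, B9->T; outcomes B1=T, B2=T, B3=E, B4=T, B4=F, B5=F, B6=T, B7=E, B8=T, B9=T
input #7, c=3, x=8: events B1->F, B3->E, B2->T, B4->T, B4->T, B4->F, B5->F, B7->E, B6->F, B8->T, B9->F; outcomes B1=F, B2=T, B3=E, B4=T, B4=F, B5=F, B6=F, B7=E, B8=T, B9=F
input #8, c=2, x=10: events B1->T, B3->E, B2->T, B4->T, B4->T, B4->F, B5->F, B7->E, B6->T, B8->T, B9->T; outcomes B1=T, B2=T, B3=E, B4=T, B4=F, B5=F, B6=T, B7=E, B8=T, B9=T
input #9, c=3, x=4: events B1->F, B3->E, B2->T, B4->T, B4->T, B4->F, B5->F, B7->E, B6->F, B8->T, B9->F; outcomes B1=F, B2=T, B3=E, B4=T, B4=F, B5=F, B6=F, B7=E, B8=T, B9=F
input #10, c=1, x=10: events B1->T, B3->E, B2->T, B4->T, B4->T, B4->T, B4->F, B5->F, B7->E, B6->T, B8->T, B9->F; outcomes B1=T, B2=T, B3=E, B4=T, B4=F, B5=F, B6=T, B7=E, B8=T, B9=F
union over all inputs: B1=T, B1=F, B2=T, B2=F, B3=S, B3=E, B4=T, B4=F, B5=T, B5=F, B6=T, B6=F, B7=E, B8=T, B8=F, B9=T, B9=F, B10=T (18 outcomes)
size 1 is not enough: best union over all size-1 subsets is 10/18
size 2 is not enough: best union over all size-2 subsets is 17/18
size 3: inputs {1, 4, 6} cover all 18 outcomes, and no lexicographically smaller subset of this size does
Answer: 1, 4, 6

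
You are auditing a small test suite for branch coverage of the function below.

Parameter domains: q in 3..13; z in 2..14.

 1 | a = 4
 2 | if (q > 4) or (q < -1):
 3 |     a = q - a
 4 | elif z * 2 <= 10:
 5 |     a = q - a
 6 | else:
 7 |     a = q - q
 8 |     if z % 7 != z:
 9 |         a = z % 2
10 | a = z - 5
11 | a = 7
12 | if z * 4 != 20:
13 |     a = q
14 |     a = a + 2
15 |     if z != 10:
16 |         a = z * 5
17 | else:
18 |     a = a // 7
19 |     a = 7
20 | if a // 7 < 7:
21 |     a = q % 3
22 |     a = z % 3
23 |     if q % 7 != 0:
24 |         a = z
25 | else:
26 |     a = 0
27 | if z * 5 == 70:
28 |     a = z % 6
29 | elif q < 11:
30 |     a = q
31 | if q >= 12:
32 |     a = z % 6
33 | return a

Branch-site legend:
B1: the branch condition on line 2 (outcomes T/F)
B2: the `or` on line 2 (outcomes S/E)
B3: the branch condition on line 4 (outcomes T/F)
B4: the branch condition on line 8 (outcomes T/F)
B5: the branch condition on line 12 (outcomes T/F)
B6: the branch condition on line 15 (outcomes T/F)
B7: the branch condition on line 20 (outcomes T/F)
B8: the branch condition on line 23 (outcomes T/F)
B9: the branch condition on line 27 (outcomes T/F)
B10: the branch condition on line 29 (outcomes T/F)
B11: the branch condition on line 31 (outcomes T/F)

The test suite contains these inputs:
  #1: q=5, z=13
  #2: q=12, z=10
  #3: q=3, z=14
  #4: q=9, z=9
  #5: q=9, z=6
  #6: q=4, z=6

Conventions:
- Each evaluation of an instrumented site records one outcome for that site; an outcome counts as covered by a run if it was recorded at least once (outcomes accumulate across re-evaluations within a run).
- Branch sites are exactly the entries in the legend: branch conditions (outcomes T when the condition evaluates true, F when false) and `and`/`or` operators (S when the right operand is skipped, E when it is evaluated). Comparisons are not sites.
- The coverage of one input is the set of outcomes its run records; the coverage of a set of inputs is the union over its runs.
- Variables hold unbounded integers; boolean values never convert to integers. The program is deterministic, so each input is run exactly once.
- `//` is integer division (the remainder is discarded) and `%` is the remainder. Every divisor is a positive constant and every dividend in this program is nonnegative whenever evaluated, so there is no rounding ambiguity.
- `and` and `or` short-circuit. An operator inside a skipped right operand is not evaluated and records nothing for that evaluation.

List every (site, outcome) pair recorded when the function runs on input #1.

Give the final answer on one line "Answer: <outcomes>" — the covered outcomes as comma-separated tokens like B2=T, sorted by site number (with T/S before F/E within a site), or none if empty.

Event log for input #1 (q=5, z=13):
  B2->S, B1->T, B5->T, B6->T, B7->F, B9->F, B10->T, B11->F
distinct outcomes covered: B1=T, B2=S, B5=T, B6=T, B7=F, B9=F, B10=T, B11=F

Answer: B1=T, B2=S, B5=T, B6=T, B7=F, B9=F, B10=T, B11=F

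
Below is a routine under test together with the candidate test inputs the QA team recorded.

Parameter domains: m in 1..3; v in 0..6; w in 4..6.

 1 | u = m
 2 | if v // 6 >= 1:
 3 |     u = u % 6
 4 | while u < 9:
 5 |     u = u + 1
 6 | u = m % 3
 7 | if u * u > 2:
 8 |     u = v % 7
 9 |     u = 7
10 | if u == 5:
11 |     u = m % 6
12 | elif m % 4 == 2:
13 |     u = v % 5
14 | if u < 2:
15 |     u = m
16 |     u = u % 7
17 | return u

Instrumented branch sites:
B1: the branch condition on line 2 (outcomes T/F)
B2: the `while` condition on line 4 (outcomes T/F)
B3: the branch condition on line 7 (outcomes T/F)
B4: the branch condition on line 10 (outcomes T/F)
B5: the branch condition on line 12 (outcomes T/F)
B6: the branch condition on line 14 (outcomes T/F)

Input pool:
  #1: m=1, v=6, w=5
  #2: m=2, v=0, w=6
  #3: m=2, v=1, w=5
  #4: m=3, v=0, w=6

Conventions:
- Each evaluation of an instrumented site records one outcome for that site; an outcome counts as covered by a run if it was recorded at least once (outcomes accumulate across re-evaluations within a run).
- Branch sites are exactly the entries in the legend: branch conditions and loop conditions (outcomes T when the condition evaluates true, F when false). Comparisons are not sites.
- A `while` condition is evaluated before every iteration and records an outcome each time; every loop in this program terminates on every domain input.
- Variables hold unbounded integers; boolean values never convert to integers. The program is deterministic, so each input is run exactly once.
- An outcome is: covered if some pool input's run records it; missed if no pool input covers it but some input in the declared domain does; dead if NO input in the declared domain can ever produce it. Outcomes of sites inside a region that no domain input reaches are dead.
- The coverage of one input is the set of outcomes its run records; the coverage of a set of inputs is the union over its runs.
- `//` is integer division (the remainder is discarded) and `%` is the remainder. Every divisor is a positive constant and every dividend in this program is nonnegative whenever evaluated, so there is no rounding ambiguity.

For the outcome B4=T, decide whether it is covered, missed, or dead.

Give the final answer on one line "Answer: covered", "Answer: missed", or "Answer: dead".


no pool input records B4=T
checking all 63 inputs in the declared domain: B4=T is never recorded -> dead
Answer: dead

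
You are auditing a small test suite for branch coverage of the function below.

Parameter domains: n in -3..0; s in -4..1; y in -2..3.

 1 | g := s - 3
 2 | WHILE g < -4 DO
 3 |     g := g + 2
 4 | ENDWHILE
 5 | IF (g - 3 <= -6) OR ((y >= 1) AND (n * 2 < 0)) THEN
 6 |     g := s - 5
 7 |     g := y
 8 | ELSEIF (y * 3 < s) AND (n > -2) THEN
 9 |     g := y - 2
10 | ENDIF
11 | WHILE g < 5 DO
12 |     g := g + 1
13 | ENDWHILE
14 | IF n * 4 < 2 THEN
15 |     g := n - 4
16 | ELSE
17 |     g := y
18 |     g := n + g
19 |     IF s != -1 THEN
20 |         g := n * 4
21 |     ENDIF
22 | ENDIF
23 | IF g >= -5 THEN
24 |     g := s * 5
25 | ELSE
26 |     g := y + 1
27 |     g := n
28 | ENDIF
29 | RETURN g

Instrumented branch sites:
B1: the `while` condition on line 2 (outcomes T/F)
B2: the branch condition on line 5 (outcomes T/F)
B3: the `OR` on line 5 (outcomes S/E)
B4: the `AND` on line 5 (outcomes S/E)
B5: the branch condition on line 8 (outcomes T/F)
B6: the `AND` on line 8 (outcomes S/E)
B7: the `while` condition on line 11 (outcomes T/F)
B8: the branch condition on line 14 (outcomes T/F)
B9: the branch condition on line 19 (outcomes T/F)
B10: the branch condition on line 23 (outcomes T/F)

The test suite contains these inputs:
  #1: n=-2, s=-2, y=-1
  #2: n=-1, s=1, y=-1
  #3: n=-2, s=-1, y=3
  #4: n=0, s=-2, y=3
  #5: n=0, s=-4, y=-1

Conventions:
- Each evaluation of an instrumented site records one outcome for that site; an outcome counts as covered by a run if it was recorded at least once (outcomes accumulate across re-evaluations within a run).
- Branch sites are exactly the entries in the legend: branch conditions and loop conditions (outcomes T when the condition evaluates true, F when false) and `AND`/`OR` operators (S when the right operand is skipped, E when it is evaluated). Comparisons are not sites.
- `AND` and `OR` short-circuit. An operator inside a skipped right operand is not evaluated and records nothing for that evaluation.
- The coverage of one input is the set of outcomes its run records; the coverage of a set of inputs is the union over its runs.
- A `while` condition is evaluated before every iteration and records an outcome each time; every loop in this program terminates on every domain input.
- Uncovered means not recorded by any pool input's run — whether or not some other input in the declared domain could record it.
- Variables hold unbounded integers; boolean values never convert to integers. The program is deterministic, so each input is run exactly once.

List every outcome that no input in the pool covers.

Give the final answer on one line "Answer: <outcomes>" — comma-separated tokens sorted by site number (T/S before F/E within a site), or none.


input #1 (n=-2, s=-2, y=-1): events B1->T, B1->F, B3->S, B2->T, B7->T, B7->T, B7->T, B7->T, B7->T, B7->T, B7->F, B8->T, B10->F; covers B1=T, B1=F, B2=T, B3=S, B7=T, B7=F, B8=T, B10=F
input #2 (n=-1, s=1, y=-1): events B1->F, B3->E, B4->S, B2->F, B6->E, B5->T, B7->T, B7->T, B7->T, B7->T, B7->T, B7->T, B7->T, B7->T, ...; covers B1=F, B2=F, B3=E, B4=S, B5=T, B6=E, B7=T, B7=F, B8=T, B10=T
input #3 (n=-2, s=-1, y=3): events B1->F, B3->S, B2->T, B7->T, B7->T, B7->F, B8->T, B10->F; covers B1=F, B2=T, B3=S, B7=T, B7=F, B8=T, B10=F
input #4 (n=0, s=-2, y=3): events B1->T, B1->F, B3->S, B2->T, B7->T, B7->T, B7->F, B8->T, B10->T; covers B1=T, B1=F, B2=T, B3=S, B7=T, B7=F, B8=T, B10=T
input #5 (n=0, s=-4, y=-1): events B1->T, B1->T, B1->F, B3->S, B2->T, B7->T, B7->T, B7->T, B7->T, B7->T, B7->T, B7->F, B8->T, B10->T; covers B1=T, B1=F, B2=T, B3=S, B7=T, B7=F, B8=T, B10=T
union over the pool: B1=T, B1=F, B2=T, B2=F, B3=S, B3=E, B4=S, B5=T, B6=E, B7=T, B7=F, B8=T, B10=T, B10=F
uncovered (6 of 20): B4=E, B5=F, B6=S, B8=F, B9=T, B9=F
Answer: B4=E, B5=F, B6=S, B8=F, B9=T, B9=F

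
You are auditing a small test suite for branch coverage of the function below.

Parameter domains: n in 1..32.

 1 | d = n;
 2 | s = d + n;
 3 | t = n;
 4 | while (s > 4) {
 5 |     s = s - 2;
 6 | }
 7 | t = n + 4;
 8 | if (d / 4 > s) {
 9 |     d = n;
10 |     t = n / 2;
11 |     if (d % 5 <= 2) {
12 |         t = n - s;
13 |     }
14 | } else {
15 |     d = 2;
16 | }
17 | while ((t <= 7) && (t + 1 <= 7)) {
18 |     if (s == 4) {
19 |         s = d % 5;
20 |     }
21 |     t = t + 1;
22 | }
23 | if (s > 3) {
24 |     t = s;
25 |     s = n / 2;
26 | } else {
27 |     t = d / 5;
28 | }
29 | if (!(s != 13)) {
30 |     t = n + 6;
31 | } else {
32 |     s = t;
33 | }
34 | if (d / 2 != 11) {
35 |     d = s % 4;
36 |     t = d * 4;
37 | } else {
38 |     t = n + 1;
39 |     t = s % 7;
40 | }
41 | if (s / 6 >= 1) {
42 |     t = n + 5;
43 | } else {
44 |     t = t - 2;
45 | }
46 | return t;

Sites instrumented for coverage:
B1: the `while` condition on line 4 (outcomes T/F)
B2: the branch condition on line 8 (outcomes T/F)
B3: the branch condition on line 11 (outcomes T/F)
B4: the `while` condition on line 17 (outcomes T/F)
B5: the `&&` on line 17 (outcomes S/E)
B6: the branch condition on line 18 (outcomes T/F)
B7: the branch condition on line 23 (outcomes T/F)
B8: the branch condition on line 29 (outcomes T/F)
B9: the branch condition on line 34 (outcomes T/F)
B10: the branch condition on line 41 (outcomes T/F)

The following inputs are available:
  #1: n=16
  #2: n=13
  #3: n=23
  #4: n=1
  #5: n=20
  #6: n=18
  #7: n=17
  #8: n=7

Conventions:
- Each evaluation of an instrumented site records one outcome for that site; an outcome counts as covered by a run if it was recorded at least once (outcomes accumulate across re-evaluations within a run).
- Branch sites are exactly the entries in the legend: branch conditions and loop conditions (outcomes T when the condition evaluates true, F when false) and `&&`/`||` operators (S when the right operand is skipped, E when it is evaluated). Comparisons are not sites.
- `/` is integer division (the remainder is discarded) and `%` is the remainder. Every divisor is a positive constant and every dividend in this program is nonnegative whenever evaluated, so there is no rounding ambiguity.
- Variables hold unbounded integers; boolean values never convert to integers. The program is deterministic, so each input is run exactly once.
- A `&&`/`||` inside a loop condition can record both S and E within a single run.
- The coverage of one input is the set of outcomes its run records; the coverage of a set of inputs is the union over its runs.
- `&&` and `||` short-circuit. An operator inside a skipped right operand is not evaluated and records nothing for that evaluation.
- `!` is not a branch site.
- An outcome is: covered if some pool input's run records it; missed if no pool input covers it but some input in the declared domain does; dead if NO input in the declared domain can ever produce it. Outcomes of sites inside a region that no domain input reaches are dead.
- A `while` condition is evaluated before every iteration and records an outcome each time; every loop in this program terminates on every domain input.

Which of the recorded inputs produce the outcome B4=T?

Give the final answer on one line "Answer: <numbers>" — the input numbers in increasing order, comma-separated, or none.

input #1 (n=16): does not produce B4=T
input #2 (n=13): does not produce B4=T
input #3 (n=23): does not produce B4=T
input #4 (n=1): produces B4=T
input #5 (n=20): does not produce B4=T
input #6 (n=18): does not produce B4=T
input #7 (n=17): does not produce B4=T
input #8 (n=7): does not produce B4=T

Answer: 4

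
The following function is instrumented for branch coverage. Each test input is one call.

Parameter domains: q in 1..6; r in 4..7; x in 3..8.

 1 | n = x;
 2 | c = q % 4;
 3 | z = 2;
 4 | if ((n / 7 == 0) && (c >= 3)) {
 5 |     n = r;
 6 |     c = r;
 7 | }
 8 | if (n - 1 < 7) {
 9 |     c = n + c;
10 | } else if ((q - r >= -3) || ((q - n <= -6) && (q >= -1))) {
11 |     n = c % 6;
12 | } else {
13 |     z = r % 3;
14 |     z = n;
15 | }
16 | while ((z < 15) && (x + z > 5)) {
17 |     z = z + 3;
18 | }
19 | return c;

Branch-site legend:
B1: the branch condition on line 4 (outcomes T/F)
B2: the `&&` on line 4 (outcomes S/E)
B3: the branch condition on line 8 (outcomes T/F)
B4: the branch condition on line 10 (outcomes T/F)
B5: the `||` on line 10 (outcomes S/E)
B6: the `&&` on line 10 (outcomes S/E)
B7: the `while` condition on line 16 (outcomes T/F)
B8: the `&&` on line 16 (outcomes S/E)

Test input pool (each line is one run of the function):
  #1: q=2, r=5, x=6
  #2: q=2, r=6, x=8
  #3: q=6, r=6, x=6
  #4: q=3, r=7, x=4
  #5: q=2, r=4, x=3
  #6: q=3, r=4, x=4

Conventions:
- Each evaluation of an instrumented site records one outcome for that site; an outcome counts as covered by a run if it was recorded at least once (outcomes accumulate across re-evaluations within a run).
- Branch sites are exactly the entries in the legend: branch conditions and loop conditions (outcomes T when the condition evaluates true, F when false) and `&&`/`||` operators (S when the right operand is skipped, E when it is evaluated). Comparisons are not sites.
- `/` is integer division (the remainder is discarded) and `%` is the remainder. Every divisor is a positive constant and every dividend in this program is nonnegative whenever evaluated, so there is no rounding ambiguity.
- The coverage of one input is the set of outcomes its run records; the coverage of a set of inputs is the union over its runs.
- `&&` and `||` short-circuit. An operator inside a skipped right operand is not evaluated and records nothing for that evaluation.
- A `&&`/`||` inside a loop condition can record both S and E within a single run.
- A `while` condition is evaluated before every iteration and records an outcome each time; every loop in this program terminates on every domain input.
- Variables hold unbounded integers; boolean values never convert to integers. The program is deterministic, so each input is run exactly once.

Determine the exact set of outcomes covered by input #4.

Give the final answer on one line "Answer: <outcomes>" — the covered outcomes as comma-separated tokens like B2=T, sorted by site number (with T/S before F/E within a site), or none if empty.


Tracing the run of input #4 (q=3, r=7, x=4):
  B2->E, B1->T, B3->T, B8->E, B7->T, B8->E, B7->T, B8->E, B7->T, B8->E
  B7->T, B8->E, B7->T, B8->S, B7->F
collecting distinct outcomes: B1=T, B2=E, B3=T, B7=T, B7=F, B8=S, B8=E
Answer: B1=T, B2=E, B3=T, B7=T, B7=F, B8=S, B8=E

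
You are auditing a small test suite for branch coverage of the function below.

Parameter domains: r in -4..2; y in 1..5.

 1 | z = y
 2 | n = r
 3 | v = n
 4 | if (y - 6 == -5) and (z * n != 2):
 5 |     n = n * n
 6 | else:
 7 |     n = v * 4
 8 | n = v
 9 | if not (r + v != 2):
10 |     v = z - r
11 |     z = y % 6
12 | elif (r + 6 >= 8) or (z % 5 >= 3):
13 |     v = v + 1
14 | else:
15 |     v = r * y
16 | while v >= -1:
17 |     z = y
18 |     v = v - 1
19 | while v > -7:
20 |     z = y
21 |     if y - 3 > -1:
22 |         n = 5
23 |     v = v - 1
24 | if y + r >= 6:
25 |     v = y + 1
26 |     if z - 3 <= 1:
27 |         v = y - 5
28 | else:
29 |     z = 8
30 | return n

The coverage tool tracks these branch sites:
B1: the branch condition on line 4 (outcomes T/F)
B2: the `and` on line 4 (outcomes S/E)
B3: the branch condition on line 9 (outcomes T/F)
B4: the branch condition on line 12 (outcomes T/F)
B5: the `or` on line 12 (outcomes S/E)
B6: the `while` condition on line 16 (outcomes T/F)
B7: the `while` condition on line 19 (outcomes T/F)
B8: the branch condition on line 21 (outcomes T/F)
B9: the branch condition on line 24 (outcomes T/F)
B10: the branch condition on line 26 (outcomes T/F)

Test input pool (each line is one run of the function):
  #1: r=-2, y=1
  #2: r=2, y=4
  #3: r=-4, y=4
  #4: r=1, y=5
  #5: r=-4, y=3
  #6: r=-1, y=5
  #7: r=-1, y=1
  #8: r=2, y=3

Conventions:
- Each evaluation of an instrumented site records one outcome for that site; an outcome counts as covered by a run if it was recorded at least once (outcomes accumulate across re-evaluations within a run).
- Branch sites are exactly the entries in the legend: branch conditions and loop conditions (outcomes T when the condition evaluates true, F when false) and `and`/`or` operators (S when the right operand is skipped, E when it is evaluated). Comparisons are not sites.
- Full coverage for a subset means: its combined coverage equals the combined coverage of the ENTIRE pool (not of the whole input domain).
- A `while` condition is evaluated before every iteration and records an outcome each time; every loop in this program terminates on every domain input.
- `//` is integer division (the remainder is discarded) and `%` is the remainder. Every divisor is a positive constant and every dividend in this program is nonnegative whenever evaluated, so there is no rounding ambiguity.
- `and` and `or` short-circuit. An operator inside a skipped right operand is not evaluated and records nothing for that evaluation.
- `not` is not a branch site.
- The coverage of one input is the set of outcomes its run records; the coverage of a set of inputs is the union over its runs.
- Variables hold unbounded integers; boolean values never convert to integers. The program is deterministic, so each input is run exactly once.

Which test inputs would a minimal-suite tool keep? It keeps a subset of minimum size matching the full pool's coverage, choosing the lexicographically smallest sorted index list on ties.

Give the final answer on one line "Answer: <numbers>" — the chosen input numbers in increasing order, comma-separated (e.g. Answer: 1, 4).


run #1 (r=-2, y=1) runs B2->E, B1->T, B3->F, B5->E, B4->F, B6->F, B7->T, B8->F, B7->T, B8->F, B7->T, B8->F, B7->T, B8->F, ...; records B1=T, B2=E, B3=F, B4=F, B5=E, B6=F, B7=T, B7=F, B8=F, B9=F
run #2 (r=2, y=4) runs B2->S, B1->F, B3->F, B5->S, B4->T, B6->T, B6->T, B6->T, B6->T, B6->T, B6->F, B7->T, B8->T, B7->T, ...; records B1=F, B2=S, B3=F, B4=T, B5=S, B6=T, B6=F, B7=T, B7=F, B8=T, B9=T, B10=T
run #3 (r=-4, y=4) runs B2->S, B1->F, B3->F, B5->E, B4->T, B6->F, B7->T, B8->T, B7->T, B8->T, B7->T, B8->T, B7->T, B8->T, ...; records B1=F, B2=S, B3=F, B4=T, B5=E, B6=F, B7=T, B7=F, B8=T, B9=F
run #4 (r=1, y=5) runs B2->S, B1->F, B3->T, B6->T, B6->T, B6->T, B6->T, B6->T, B6->T, B6->F, B7->T, B8->T, B7->T, B8->T, ...; records B1=F, B2=S, B3=T, B6=T, B6=F, B7=T, B7=F, B8=T, B9=T, B10=F
run #5 (r=-4, y=3) runs B2->S, B1->F, B3->F, B5->E, B4->T, B6->F, B7->T, B8->T, B7->T, B8->T, B7->T, B8->T, B7->T, B8->T, ...; records B1=F, B2=S, B3=F, B4=T, B5=E, B6=F, B7=T, B7=F, B8=T, B9=F
run #6 (r=-1, y=5) runs B2->S, B1->F, B3->F, B5->E, B4->F, B6->F, B7->T, B8->T, B7->T, B8->T, B7->F, B9->F; records B1=F, B2=S, B3=F, B4=F, B5=E, B6=F, B7=T, B7=F, B8=T, B9=F
run #7 (r=-1, y=1) runs B2->E, B1->T, B3->F, B5->E, B4->F, B6->T, B6->F, B7->T, B8->F, B7->T, B8->F, B7->T, B8->F, B7->T, ...; records B1=T, B2=E, B3=F, B4=F, B5=E, B6=T, B6=F, B7=T, B7=F, B8=F, B9=F
run #8 (r=2, y=3) runs B2->S, B1->F, B3->F, B5->S, B4->T, B6->T, B6->T, B6->T, B6->T, B6->T, B6->F, B7->T, B8->T, B7->T, ...; records B1=F, B2=S, B3=F, B4=T, B5=S, B6=T, B6=F, B7=T, B7=F, B8=T, B9=F
together the pool reaches 20 outcomes: B1=T, B1=F, B2=S, B2=E, B3=T, B3=F, B4=T, B4=F, B5=S, B5=E, B6=T, B6=F, B7=T, B7=F, B8=T, B8=F, B9=T, B9=F, B10=T, B10=F
size 1 is not enough: best union over all size-1 subsets is 12/20
size 2 is not enough: best union over all size-2 subsets is 18/20
the canonical winner is {1, 2, 4}: size 3, full 20-outcome coverage, earliest index list among size-3 covers
Answer: 1, 2, 4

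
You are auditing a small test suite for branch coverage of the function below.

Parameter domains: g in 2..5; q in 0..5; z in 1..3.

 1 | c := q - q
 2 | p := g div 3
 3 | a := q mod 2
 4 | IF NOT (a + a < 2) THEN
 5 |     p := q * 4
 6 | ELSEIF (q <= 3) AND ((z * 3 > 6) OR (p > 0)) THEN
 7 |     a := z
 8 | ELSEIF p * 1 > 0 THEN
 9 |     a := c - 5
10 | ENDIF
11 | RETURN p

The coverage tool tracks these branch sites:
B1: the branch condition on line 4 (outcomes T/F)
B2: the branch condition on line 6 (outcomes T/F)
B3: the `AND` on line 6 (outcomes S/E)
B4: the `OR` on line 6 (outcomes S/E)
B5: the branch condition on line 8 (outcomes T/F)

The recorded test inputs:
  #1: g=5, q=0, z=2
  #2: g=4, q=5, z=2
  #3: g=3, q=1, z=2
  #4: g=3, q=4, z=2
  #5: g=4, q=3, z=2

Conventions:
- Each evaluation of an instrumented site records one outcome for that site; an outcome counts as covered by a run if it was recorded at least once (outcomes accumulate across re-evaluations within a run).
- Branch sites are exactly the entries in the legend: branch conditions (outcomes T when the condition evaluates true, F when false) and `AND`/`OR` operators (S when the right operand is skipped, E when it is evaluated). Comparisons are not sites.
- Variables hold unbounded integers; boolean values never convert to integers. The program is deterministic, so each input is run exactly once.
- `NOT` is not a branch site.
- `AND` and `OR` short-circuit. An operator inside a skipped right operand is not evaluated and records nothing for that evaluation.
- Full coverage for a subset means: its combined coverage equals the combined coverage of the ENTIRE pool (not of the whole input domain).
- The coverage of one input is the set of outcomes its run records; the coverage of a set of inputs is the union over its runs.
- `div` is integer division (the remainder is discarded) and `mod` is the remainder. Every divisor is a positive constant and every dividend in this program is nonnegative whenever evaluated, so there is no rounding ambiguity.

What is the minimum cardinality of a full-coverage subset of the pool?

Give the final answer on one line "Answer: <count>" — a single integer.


input #1, g=5, q=0, z=2: events B1->F, B3->E, B4->E, B2->T; outcomes B1=F, B2=T, B3=E, B4=E
input #2, g=4, q=5, z=2: events B1->T; outcomes B1=T
input #3, g=3, q=1, z=2: events B1->T; outcomes B1=T
input #4, g=3, q=4, z=2: events B1->F, B3->S, B2->F, B5->T; outcomes B1=F, B2=F, B3=S, B5=T
input #5, g=4, q=3, z=2: events B1->T; outcomes B1=T
together the pool reaches 8 outcomes: B1=T, B1=F, B2=T, B2=F, B3=S, B3=E, B4=E, B5=T
no size-1 subset reaches all 8 outcomes (best union: 4/8)
no size-2 subset reaches all 8 outcomes (best union: 7/8)
the canonical winner is {1, 2, 4}: size 3, full 8-outcome coverage, earliest index list among size-3 covers
Answer: 3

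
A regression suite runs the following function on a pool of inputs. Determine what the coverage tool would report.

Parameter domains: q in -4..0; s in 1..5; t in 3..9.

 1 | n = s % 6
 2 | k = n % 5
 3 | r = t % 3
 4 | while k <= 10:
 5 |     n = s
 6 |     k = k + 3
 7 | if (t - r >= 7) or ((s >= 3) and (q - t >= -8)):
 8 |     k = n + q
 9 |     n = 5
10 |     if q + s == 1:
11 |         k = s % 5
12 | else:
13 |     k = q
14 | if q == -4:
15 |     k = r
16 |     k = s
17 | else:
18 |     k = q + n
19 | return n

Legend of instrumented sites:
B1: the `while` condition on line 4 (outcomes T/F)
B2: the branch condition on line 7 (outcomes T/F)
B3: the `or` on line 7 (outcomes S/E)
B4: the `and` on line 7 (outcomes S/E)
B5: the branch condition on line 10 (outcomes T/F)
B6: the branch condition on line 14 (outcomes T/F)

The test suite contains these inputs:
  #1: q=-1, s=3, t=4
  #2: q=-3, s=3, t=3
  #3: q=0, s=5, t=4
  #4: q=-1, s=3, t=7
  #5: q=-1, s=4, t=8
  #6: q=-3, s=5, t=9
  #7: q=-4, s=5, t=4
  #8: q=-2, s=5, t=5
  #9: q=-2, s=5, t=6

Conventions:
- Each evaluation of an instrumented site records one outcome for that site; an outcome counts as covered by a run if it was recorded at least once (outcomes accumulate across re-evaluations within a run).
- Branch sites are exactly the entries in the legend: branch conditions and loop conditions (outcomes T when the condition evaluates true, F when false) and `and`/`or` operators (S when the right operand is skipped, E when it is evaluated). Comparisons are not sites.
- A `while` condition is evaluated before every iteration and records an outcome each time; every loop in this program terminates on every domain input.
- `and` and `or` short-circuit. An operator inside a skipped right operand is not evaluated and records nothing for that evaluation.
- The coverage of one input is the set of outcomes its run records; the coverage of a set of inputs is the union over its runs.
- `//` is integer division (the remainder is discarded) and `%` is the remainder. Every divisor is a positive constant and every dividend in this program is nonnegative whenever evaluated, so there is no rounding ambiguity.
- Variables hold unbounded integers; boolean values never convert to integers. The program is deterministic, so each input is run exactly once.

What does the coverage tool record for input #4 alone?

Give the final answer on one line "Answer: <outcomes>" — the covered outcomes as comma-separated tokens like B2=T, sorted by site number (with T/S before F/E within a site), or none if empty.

Event log for input #4 (q=-1, s=3, t=7):
  B1->T, B1->T, B1->T, B1->F, B3->E, B4->E, B2->T, B5->F, B6->F
collecting distinct outcomes: B1=T, B1=F, B2=T, B3=E, B4=E, B5=F, B6=F

Answer: B1=T, B1=F, B2=T, B3=E, B4=E, B5=F, B6=F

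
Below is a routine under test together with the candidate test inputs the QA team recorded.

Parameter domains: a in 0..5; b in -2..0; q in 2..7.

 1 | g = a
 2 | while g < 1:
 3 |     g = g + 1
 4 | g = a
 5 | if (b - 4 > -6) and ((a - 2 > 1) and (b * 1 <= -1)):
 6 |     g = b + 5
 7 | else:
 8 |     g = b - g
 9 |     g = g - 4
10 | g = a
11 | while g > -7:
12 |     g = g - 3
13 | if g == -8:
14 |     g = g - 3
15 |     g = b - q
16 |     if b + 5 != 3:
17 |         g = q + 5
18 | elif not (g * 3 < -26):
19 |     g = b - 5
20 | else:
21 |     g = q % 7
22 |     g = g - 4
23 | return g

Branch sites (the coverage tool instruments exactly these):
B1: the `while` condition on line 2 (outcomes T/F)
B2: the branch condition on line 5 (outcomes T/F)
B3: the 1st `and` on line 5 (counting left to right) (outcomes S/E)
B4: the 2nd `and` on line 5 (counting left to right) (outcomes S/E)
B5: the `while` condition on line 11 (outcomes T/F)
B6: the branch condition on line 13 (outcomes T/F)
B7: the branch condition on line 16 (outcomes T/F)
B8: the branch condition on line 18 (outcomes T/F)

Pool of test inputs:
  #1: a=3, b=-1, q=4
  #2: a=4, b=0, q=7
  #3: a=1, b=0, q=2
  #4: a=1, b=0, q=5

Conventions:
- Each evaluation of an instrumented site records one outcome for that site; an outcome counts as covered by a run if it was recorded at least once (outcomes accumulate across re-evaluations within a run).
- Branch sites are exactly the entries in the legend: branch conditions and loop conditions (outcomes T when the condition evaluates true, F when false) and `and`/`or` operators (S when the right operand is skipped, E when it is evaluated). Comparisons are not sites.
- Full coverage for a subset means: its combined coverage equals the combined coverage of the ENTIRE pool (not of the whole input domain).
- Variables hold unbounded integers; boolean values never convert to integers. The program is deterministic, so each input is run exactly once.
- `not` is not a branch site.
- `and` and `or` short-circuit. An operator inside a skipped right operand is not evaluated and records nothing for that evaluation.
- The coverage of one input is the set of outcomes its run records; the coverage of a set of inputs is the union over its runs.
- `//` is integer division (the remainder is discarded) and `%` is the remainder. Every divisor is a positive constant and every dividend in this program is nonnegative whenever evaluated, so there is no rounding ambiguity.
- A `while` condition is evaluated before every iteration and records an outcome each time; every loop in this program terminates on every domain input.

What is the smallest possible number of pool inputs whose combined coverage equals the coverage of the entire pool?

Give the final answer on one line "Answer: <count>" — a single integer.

input #1 (a=3, b=-1, q=4): covers B1=F, B2=F, B3=E, B4=S, B5=T, B5=F, B6=F, B8=F
input #2 (a=4, b=0, q=7): covers B1=F, B2=F, B3=E, B4=E, B5=T, B5=F, B6=T, B7=T
input #3 (a=1, b=0, q=2): covers B1=F, B2=F, B3=E, B4=S, B5=T, B5=F, B6=T, B7=T
input #4 (a=1, b=0, q=5): covers B1=F, B2=F, B3=E, B4=S, B5=T, B5=F, B6=T, B7=T
union over all inputs: B1=F, B2=F, B3=E, B4=S, B4=E, B5=T, B5=F, B6=T, B6=F, B7=T, B8=F (11 outcomes)
no size-1 subset reaches all 11 outcomes (best union: 8/11)
inputs {1, 2} (size 2) cover everything; no size-2 subset with a lexicographically smaller index list covers all 11

Answer: 2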